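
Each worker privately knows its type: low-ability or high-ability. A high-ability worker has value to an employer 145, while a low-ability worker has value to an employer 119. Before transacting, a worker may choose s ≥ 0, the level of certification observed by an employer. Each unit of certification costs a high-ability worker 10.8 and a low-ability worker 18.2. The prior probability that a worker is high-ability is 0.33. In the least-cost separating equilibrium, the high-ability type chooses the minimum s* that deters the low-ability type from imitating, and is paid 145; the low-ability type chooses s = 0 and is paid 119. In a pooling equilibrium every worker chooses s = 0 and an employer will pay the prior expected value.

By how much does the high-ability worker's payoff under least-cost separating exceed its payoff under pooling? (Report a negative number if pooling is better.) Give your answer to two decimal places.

1.99

Least-cost separating signal: s* solves 119 = 145 − 18.2·s*, so s* = (145 − 119)/18.2 ≈ 1.4286.
High-ability type's separating payoff: 145 − 10.8 × s* = 145 − 10.8 × (145 − 119)/18.2 = 145 − 280.8/18.2 ≈ 129.5714.
Pooling payoff: 0.33 × 145 + 0.67 × 119 = 127.58.
Difference: 129.5714 − 127.58 = 1.9914, i.e. 1.99 to two decimal places.
The high-ability type prefers to separate.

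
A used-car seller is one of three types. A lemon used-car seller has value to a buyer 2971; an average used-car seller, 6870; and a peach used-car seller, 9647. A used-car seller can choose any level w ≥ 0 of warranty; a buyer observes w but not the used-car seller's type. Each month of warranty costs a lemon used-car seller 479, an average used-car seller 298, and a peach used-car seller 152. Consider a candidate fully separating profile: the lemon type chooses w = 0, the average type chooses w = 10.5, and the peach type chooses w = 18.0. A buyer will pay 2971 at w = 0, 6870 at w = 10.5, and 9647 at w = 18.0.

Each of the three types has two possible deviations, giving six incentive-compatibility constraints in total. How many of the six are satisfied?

5

Peach (own payoff 9647 − 152×18.0 = 6911): to w=0 gives 2971 → no gain ✓; to w=10.5 gives 6870 − 152×10.5 = 5274 → no gain ✓.
Average (own payoff 6870 − 298×10.5 = 3741): to w=0 gives 2971 → no gain ✓; to w=18.0 gives 9647 − 298×18.0 = 4283 → profitable ✗.
Lemon (own payoff 2971): to w=10.5 gives 6870 − 479×10.5 = 1840.5 → no gain ✓; to w=18.0 gives 9647 − 479×18.0 = 1025 → no gain ✓.
5 of the 6 constraints hold; not an equilibrium.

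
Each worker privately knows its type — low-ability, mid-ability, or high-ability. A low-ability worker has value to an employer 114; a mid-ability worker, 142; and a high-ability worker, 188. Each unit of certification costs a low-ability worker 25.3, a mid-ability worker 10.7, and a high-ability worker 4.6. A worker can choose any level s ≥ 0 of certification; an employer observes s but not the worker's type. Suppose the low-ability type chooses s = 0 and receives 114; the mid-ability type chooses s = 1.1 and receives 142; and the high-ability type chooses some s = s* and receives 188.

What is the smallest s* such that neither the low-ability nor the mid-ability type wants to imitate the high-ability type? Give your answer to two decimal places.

5.40

Low-ability type (on-path payoff 114) won't mimic when 114 ≥ 188 − 25.3·s*, i.e. s* ≥ 2.92.
Mid-ability type (on-path payoff 142 − 10.7×1.1 = 130.23) won't mimic when 130.23 ≥ 188 − 10.7·s*, i.e. s* ≥ 5.40.
Both must hold, so s* = max(2.92, 5.40) = 5.40. The mid-ability type's constraint binds.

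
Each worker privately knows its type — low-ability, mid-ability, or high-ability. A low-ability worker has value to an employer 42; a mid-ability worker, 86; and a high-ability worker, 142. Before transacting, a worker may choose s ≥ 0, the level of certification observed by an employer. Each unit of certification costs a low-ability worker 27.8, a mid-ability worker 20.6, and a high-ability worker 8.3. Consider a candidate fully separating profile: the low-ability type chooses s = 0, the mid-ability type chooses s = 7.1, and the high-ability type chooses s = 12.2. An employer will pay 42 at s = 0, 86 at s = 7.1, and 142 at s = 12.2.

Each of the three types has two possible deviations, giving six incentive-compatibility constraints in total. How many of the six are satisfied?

Mid-ability (own payoff 86 − 20.6×7.1 = -60.26): to s=0 gives 42 → profitable ✗; to s=12.2 gives 142 − 20.6×12.2 = -109.32 → no gain ✓.
Low-ability (own payoff 42): to s=7.1 gives 86 − 27.8×7.1 = -111.38 → no gain ✓; to s=12.2 gives 142 − 27.8×12.2 = -197.16 → no gain ✓.
High-ability (own payoff 142 − 8.3×12.2 = 40.74): to s=0 gives 42 → profitable ✗; to s=7.1 gives 86 − 8.3×7.1 = 27.07 → no gain ✓.
4 of the 6 constraints hold; not an equilibrium.

4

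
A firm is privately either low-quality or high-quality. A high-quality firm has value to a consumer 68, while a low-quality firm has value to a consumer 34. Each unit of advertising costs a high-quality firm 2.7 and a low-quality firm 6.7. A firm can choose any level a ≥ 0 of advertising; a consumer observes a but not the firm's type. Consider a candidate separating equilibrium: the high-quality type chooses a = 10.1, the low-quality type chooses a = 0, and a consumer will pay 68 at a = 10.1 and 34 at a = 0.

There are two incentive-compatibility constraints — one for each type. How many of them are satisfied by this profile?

2

High-quality type: signal → 68 − 2.7 × 10.1 = 40.73; deviate to 0 → 34. IC holds (40.73 ≥ 34).
Low-quality type: stay at 0 → 34; mimic → 68 − 6.7 × 10.1 = 0.33. IC holds (34 ≥ 0.33).
2 of 2 constraints hold, so this is a separating equilibrium.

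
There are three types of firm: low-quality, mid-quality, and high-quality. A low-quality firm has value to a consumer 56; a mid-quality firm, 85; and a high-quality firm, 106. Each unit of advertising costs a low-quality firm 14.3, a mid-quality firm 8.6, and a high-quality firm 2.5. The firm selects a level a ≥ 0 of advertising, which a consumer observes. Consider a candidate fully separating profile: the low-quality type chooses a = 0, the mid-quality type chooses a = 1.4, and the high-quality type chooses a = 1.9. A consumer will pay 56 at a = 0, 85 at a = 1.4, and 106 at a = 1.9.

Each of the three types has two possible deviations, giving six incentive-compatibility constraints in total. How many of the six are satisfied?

High-quality (own payoff 106 − 2.5×1.9 = 101.25): to a=0 gives 56 → no gain ✓; to a=1.4 gives 85 − 2.5×1.4 = 81.5 → no gain ✓.
Low-quality (own payoff 56): to a=1.4 gives 85 − 14.3×1.4 = 64.98 → profitable ✗; to a=1.9 gives 106 − 14.3×1.9 = 78.83 → profitable ✗.
Mid-quality (own payoff 85 − 8.6×1.4 = 72.96): to a=0 gives 56 → no gain ✓; to a=1.9 gives 106 − 8.6×1.9 = 89.66 → profitable ✗.
3 of the 6 constraints hold; not an equilibrium.

3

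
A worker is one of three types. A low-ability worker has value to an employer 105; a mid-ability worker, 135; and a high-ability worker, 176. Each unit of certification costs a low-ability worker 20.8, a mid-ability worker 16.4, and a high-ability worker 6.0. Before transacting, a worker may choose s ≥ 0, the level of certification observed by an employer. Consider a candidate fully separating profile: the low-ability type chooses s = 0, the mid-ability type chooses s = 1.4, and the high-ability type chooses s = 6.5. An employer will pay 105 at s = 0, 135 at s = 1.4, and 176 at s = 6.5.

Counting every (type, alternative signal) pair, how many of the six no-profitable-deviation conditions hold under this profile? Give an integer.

5

High-ability (own payoff 176 − 6.0×6.5 = 137): to s=0 gives 105 → no gain ✓; to s=1.4 gives 135 − 6.0×1.4 = 126.6 → no gain ✓.
Low-ability (own payoff 105): to s=1.4 gives 135 − 20.8×1.4 = 105.88 → profitable ✗; to s=6.5 gives 176 − 20.8×6.5 = 40.8 → no gain ✓.
Mid-ability (own payoff 135 − 16.4×1.4 = 112.04): to s=0 gives 105 → no gain ✓; to s=6.5 gives 176 − 16.4×6.5 = 69.4 → no gain ✓.
5 of the 6 constraints hold; not an equilibrium.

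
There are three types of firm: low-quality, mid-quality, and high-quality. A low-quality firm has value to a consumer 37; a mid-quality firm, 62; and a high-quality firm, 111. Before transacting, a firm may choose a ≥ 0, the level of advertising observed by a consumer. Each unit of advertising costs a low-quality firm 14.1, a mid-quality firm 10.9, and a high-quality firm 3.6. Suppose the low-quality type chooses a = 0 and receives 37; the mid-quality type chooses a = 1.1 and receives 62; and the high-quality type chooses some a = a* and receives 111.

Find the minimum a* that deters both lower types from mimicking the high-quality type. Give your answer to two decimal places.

Mid-quality type (on-path payoff 62 − 10.9×1.1 = 50.01) won't mimic when 50.01 ≥ 111 − 10.9·a*, i.e. a* ≥ 5.60.
Low-quality type (on-path payoff 37) won't mimic when 37 ≥ 111 − 14.1·a*, i.e. a* ≥ 5.25.
Both must hold, so a* = max(5.25, 5.60) = 5.60. The mid-quality type's constraint binds.

5.60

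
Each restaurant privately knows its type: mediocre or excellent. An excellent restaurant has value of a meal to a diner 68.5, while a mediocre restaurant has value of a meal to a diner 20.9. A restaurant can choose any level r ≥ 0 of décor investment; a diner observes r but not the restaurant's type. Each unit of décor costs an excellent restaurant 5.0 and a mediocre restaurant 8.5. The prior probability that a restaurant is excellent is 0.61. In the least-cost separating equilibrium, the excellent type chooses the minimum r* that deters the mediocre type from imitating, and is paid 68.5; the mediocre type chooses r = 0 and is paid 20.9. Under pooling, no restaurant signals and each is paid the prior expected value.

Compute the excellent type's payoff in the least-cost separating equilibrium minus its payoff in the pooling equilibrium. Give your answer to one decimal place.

-9.4

Least-cost separating signal: r* solves 20.9 = 68.5 − 8.5·r*, so r* = (68.5 − 20.9)/8.5 = 5.6.
Excellent type's separating payoff: 68.5 − 5.0 × r* = 68.5 − 5.0 × (68.5 − 20.9)/8.5 = 68.5 − 238/8.5 = 40.5.
Pooling payoff: 0.61 × 68.5 + 0.39 × 20.9 = 49.936.
Difference: 40.5 − 49.936 = -9.436, i.e. -9.4 to one decimal place.
The excellent type would prefer the pooling outcome.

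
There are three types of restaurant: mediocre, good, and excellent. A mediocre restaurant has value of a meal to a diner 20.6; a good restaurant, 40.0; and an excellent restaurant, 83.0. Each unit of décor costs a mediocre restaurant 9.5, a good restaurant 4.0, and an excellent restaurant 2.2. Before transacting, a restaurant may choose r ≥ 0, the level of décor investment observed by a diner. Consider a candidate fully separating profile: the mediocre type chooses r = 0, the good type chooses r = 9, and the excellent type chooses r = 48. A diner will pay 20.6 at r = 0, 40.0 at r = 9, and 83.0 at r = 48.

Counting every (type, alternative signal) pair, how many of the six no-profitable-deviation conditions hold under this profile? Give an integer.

3

Excellent (own payoff 83.0 − 2.2×48 = -22.6): to r=0 gives 20.6 → profitable ✗; to r=9 gives 40.0 − 2.2×9 = 20.2 → profitable ✗.
Good (own payoff 40.0 − 4.0×9 = 4): to r=0 gives 20.6 → profitable ✗; to r=48 gives 83.0 − 4.0×48 = -109 → no gain ✓.
Mediocre (own payoff 20.6): to r=9 gives 40.0 − 9.5×9 = -45.5 → no gain ✓; to r=48 gives 83.0 − 9.5×48 = -373 → no gain ✓.
3 of the 6 constraints hold; not an equilibrium.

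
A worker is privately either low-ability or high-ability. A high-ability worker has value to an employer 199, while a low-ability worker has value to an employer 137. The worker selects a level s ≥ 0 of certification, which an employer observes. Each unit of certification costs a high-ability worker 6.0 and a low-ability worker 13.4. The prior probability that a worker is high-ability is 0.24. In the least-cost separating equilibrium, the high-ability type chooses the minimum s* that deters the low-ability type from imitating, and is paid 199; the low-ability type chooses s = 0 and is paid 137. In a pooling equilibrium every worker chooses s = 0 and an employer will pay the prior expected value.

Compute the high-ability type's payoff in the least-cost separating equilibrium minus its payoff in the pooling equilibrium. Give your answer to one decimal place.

19.4

Least-cost separating signal: s* solves 137 = 199 − 13.4·s*, so s* = (199 − 137)/13.4 ≈ 4.6269.
High-ability type's separating payoff: 199 − 6.0 × s* = 199 − 6.0 × (199 − 137)/13.4 = 199 − 372/13.4 ≈ 171.239.
Pooling payoff: 0.24 × 199 + 0.76 × 137 = 151.88.
Difference: 171.239 − 151.88 = 19.359, i.e. 19.4 to one decimal place.
The high-ability type prefers to separate.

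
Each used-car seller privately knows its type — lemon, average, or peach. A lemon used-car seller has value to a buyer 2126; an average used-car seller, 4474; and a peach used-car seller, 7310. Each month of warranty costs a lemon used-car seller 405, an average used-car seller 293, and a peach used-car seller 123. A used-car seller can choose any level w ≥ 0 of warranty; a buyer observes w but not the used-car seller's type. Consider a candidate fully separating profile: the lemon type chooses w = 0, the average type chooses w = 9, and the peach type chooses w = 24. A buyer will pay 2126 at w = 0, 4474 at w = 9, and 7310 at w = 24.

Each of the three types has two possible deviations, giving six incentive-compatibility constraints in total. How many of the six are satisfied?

5

Peach (own payoff 7310 − 123×24 = 4358): to w=0 gives 2126 → no gain ✓; to w=9 gives 4474 − 123×9 = 3367 → no gain ✓.
Lemon (own payoff 2126): to w=9 gives 4474 − 405×9 = 829 → no gain ✓; to w=24 gives 7310 − 405×24 = -2410 → no gain ✓.
Average (own payoff 4474 − 293×9 = 1837): to w=0 gives 2126 → profitable ✗; to w=24 gives 7310 − 293×24 = 278 → no gain ✓.
5 of the 6 constraints hold; not an equilibrium.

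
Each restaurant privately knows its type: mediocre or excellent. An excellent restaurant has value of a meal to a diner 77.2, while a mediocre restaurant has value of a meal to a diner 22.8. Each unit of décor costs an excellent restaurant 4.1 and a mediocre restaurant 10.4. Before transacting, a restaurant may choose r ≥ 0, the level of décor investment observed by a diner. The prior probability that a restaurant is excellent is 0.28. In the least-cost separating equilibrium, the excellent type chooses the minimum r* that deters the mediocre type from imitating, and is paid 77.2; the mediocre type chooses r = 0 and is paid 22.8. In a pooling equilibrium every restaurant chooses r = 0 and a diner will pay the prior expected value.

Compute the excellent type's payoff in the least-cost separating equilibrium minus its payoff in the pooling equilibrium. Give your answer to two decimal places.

17.72

Least-cost separating signal: r* solves 22.8 = 77.2 − 10.4·r*, so r* = (77.2 − 22.8)/10.4 ≈ 5.2308.
Excellent type's separating payoff: 77.2 − 4.1 × r* = 77.2 − 4.1 × (77.2 − 22.8)/10.4 = 77.2 − 223.04/10.4 ≈ 55.7538.
Pooling payoff: 0.28 × 77.2 + 0.72 × 22.8 = 38.032.
Difference: 55.7538 − 38.032 = 17.7218, i.e. 17.72 to two decimal places.
The excellent type prefers to separate.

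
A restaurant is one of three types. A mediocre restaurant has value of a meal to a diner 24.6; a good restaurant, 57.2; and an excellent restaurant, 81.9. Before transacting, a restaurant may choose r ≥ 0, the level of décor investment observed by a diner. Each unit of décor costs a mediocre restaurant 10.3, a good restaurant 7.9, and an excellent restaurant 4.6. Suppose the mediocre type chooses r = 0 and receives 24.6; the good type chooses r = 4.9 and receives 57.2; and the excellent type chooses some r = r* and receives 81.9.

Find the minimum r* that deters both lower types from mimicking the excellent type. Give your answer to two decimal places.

Mediocre type (on-path payoff 24.6) won't mimic when 24.6 ≥ 81.9 − 10.3·r*, i.e. r* ≥ 5.56.
Good type (on-path payoff 57.2 − 7.9×4.9 = 18.49) won't mimic when 18.49 ≥ 81.9 − 7.9·r*, i.e. r* ≥ 8.03.
Both must hold, so r* = max(5.56, 8.03) = 8.03. The good type's constraint binds.

8.03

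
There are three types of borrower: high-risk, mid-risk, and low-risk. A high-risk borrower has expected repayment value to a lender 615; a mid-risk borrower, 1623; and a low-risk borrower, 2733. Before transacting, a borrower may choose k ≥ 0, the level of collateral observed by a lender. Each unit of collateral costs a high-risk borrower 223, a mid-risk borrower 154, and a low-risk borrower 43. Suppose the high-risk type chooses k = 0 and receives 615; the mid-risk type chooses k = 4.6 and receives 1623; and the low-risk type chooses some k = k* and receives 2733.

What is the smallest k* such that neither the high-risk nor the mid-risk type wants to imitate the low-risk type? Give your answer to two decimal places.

11.81

High-risk type (on-path payoff 615) won't mimic when 615 ≥ 2733 − 223·k*, i.e. k* ≥ 9.50.
Mid-risk type (on-path payoff 1623 − 154×4.6 = 914.6) won't mimic when 914.6 ≥ 2733 − 154·k*, i.e. k* ≥ 11.81.
Both must hold, so k* = max(9.50, 11.81) = 11.81. The mid-risk type's constraint binds.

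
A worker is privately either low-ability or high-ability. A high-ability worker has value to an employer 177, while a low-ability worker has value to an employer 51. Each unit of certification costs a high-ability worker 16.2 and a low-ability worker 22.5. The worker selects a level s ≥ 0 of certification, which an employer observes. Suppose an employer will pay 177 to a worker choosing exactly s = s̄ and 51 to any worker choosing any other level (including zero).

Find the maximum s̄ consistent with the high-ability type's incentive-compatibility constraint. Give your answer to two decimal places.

7.78

Choosing s̄ yields the high-ability type 177 − 16.2·s̄; choosing zero yields 51.
The high-ability type is indifferent at 177 − 16.2·s̄ = 51, i.e. s̄ = (177 − 51) / 16.2 ≈ 7.78.
For any s̄ above 7.78 the high-ability type would rather pool at zero, so separation collapses.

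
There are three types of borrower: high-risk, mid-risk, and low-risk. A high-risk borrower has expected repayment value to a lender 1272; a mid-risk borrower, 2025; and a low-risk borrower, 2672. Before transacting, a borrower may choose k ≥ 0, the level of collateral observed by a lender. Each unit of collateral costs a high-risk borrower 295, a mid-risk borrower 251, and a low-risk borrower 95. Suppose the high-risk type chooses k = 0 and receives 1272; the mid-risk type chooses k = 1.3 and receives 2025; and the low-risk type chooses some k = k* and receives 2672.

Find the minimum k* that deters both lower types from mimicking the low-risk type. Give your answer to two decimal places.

Mid-risk type (on-path payoff 2025 − 251×1.3 = 1698.7) won't mimic when 1698.7 ≥ 2672 − 251·k*, i.e. k* ≥ 3.88.
High-risk type (on-path payoff 1272) won't mimic when 1272 ≥ 2672 − 295·k*, i.e. k* ≥ 4.75.
Both must hold, so k* = max(4.75, 3.88) = 4.75. The high-risk type's constraint binds.

4.75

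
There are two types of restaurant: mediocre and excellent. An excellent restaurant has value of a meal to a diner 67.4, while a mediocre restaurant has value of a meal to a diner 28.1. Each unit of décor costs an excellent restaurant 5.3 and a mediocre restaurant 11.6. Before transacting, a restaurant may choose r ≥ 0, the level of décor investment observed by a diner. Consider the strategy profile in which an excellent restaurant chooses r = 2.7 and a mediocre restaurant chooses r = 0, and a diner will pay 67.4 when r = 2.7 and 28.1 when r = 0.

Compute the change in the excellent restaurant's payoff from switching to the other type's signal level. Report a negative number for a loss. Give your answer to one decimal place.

Playing r = 2.7 the excellent restaurant receives 67.4 − 5.3 × 2.7 = 53.09.
Deviating to r = 0 yields 28.1 instead.
Gain from deviating: 28.1 − 53.09 = -24.99, i.e. -25.0 to one decimal place.
The gain is negative, so the excellent type's incentive-compatibility constraint is satisfied.

-25.0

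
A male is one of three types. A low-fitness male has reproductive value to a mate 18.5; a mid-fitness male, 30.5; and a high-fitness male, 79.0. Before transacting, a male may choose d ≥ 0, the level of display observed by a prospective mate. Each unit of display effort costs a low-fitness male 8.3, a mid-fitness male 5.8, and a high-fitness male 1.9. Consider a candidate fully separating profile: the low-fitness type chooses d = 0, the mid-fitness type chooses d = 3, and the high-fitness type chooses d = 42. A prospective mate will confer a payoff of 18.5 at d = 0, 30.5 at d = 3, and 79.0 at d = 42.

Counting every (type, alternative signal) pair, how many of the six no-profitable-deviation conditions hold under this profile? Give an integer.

3

High-fitness (own payoff 79.0 − 1.9×42 = -0.8): to d=0 gives 18.5 → profitable ✗; to d=3 gives 30.5 − 1.9×3 = 24.8 → profitable ✗.
Low-fitness (own payoff 18.5): to d=3 gives 30.5 − 8.3×3 = 5.6 → no gain ✓; to d=42 gives 79.0 − 8.3×42 = -269.6 → no gain ✓.
Mid-fitness (own payoff 30.5 − 5.8×3 = 13.1): to d=0 gives 18.5 → profitable ✗; to d=42 gives 79.0 − 5.8×42 = -164.6 → no gain ✓.
3 of the 6 constraints hold; not an equilibrium.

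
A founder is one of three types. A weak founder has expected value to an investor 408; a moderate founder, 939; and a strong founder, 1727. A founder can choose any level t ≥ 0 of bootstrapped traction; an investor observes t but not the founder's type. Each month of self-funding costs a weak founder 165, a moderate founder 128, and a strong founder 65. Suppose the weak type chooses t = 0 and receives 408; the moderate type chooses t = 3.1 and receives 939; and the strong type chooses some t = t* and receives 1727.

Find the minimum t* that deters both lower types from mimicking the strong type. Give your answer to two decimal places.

9.26

Moderate type (on-path payoff 939 − 128×3.1 = 542.2) won't mimic when 542.2 ≥ 1727 − 128·t*, i.e. t* ≥ 9.26.
Weak type (on-path payoff 408) won't mimic when 408 ≥ 1727 − 165·t*, i.e. t* ≥ 7.99.
Both must hold, so t* = max(7.99, 9.26) = 9.26. The moderate type's constraint binds.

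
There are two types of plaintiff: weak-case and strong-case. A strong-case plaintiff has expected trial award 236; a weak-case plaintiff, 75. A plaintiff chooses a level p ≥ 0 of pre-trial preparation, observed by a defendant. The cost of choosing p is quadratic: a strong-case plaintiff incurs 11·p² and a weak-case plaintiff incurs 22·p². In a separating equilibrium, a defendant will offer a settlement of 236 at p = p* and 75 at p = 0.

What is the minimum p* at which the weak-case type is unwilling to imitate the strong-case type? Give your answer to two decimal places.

The weak-case type at p = 0 receives 75; imitating at p* yields 236 − 22·p*².
Indifference: 75 = 236 − 22·p*², so p*² = (236 − 75) / 22 ≈ 7.3182.
p* = √7.3182 ≈ 2.71.

2.71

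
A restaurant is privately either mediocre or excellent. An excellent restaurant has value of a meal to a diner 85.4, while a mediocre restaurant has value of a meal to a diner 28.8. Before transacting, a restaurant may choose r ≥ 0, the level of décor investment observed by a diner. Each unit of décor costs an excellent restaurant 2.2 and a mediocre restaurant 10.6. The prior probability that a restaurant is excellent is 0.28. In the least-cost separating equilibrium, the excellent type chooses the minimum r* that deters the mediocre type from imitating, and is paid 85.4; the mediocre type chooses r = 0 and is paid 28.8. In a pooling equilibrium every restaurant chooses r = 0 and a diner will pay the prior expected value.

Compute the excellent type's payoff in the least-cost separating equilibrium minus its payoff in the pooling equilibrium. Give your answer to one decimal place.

Least-cost separating signal: r* solves 28.8 = 85.4 − 10.6·r*, so r* = (85.4 − 28.8)/10.6 ≈ 5.3396.
Excellent type's separating payoff: 85.4 − 2.2 × r* = 85.4 − 2.2 × (85.4 − 28.8)/10.6 = 85.4 − 124.52/10.6 ≈ 73.653.
Pooling payoff: 0.28 × 85.4 + 0.72 × 28.8 = 44.648.
Difference: 73.653 − 44.648 = 29.005, i.e. 29.0 to one decimal place.
The excellent type prefers to separate.

29.0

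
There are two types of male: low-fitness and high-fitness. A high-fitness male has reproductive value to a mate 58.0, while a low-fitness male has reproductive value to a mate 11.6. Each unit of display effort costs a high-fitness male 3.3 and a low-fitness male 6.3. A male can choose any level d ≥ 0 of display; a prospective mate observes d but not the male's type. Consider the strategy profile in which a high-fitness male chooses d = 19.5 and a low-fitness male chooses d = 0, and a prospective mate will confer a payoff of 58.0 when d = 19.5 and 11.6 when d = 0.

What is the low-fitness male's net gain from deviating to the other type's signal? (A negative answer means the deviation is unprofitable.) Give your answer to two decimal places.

Playing d = 0 the low-fitness male receives 11.6.
Deviating to d = 19.5 brings payment 58.0 at cost 6.3 × 19.5 = 122.85, netting -64.85.
Gain from deviating: -64.85 − 11.6 = -76.45.
The gain is negative, so the low-fitness type's incentive-compatibility constraint is satisfied.

-76.45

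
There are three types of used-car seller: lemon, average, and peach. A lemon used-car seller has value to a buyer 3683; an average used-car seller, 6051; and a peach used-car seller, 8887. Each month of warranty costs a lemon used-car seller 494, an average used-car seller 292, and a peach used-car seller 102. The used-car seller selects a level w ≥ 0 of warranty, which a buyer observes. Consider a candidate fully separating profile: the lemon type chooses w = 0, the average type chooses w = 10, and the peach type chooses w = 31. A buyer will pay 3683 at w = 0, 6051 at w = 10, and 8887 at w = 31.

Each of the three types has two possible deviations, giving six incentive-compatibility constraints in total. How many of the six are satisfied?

5

Lemon (own payoff 3683): to w=10 gives 6051 − 494×10 = 1111 → no gain ✓; to w=31 gives 8887 − 494×31 = -6427 → no gain ✓.
Average (own payoff 6051 − 292×10 = 3131): to w=0 gives 3683 → profitable ✗; to w=31 gives 8887 − 292×31 = -165 → no gain ✓.
Peach (own payoff 8887 − 102×31 = 5725): to w=0 gives 3683 → no gain ✓; to w=10 gives 6051 − 102×10 = 5031 → no gain ✓.
5 of the 6 constraints hold; not an equilibrium.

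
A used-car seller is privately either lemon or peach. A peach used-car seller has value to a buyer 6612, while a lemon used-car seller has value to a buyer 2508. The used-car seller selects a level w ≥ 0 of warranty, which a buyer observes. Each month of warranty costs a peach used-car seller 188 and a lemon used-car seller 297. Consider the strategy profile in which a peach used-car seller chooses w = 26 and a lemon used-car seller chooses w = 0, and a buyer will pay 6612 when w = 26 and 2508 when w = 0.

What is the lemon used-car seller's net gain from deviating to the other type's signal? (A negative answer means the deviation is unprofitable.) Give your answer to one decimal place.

Playing w = 0 the lemon used-car seller receives 2508.
Deviating to w = 26 brings payment 6612 at cost 297 × 26 = 7722, netting -1110.
Gain from deviating: -1110 − 2508 = -3618.0.
The gain is negative, so the lemon type's incentive-compatibility constraint is satisfied.

-3618.0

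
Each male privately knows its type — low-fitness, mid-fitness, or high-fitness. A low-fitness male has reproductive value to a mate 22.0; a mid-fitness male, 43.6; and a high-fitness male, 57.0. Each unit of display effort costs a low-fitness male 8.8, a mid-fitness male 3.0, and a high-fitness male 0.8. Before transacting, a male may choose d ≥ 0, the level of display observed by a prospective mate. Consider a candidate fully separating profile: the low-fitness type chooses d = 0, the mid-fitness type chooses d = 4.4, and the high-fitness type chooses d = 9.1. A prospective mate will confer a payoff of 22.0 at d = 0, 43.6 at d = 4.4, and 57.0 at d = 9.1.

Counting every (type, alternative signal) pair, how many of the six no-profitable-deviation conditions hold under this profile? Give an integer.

6

High-fitness (own payoff 57.0 − 0.8×9.1 = 49.72): to d=0 gives 22.0 → no gain ✓; to d=4.4 gives 43.6 − 0.8×4.4 = 40.08 → no gain ✓.
Low-fitness (own payoff 22.0): to d=4.4 gives 43.6 − 8.8×4.4 = 4.88 → no gain ✓; to d=9.1 gives 57.0 − 8.8×9.1 = -23.08 → no gain ✓.
Mid-fitness (own payoff 43.6 − 3.0×4.4 = 30.4): to d=0 gives 22.0 → no gain ✓; to d=9.1 gives 57.0 − 3.0×9.1 = 29.7 → no gain ✓.
6 of the 6 constraints hold; this profile is a separating equilibrium.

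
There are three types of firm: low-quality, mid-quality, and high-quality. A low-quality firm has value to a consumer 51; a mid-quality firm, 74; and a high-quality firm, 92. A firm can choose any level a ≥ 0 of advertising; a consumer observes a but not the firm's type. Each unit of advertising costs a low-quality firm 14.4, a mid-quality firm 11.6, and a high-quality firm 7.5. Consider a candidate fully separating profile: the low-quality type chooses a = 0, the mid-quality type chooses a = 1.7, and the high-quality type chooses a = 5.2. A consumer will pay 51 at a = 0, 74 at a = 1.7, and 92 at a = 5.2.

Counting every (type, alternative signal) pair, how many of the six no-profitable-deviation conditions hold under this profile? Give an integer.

5

Low-quality (own payoff 51): to a=1.7 gives 74 − 14.4×1.7 = 49.52 → no gain ✓; to a=5.2 gives 92 − 14.4×5.2 = 17.12 → no gain ✓.
Mid-quality (own payoff 74 − 11.6×1.7 = 54.28): to a=0 gives 51 → no gain ✓; to a=5.2 gives 92 − 11.6×5.2 = 31.68 → no gain ✓.
High-quality (own payoff 92 − 7.5×5.2 = 53): to a=0 gives 51 → no gain ✓; to a=1.7 gives 74 − 7.5×1.7 = 61.25 → profitable ✗.
5 of the 6 constraints hold; not an equilibrium.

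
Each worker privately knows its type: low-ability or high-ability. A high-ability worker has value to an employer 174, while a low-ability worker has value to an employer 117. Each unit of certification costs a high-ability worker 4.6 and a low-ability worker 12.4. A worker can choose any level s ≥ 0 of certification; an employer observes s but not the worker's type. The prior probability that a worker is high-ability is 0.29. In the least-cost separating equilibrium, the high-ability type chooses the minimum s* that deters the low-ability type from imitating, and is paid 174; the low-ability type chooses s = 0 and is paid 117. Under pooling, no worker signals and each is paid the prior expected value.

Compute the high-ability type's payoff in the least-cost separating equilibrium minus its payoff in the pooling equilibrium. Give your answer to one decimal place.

19.3

Least-cost separating signal: s* solves 117 = 174 − 12.4·s*, so s* = (174 − 117)/12.4 ≈ 4.5968.
High-ability type's separating payoff: 174 − 4.6 × s* = 174 − 4.6 × (174 − 117)/12.4 = 174 − 262.2/12.4 ≈ 152.855.
Pooling payoff: 0.29 × 174 + 0.71 × 117 = 133.53.
Difference: 152.855 − 133.53 = 19.325, i.e. 19.3 to one decimal place.
The high-ability type prefers to separate.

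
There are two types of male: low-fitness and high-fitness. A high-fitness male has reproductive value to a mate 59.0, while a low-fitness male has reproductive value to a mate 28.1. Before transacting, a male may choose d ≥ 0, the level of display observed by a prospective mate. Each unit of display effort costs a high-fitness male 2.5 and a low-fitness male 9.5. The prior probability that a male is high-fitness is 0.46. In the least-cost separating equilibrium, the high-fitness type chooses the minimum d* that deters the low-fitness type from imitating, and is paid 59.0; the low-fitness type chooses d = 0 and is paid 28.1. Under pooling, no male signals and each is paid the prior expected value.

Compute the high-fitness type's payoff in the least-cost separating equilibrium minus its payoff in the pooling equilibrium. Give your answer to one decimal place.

8.6

Least-cost separating signal: d* solves 28.1 = 59.0 − 9.5·d*, so d* = (59.0 − 28.1)/9.5 ≈ 3.2526.
High-fitness type's separating payoff: 59.0 − 2.5 × d* = 59.0 − 2.5 × (59.0 − 28.1)/9.5 = 59.0 − 77.25/9.5 ≈ 50.868.
Pooling payoff: 0.46 × 59.0 + 0.54 × 28.1 = 42.314.
Difference: 50.868 − 42.314 = 8.554, i.e. 8.6 to one decimal place.
The high-fitness type prefers to separate.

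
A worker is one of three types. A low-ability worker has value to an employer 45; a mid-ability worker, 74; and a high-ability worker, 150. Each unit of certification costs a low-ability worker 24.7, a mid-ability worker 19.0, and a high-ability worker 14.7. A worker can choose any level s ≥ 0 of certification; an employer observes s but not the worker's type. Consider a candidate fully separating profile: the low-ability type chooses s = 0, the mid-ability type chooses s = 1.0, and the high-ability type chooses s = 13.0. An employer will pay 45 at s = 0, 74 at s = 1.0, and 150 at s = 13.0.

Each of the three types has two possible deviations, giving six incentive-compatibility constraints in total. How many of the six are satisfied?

3

High-ability (own payoff 150 − 14.7×13.0 = -41.1): to s=0 gives 45 → profitable ✗; to s=1.0 gives 74 − 14.7×1.0 = 59.3 → profitable ✗.
Low-ability (own payoff 45): to s=1.0 gives 74 − 24.7×1.0 = 49.3 → profitable ✗; to s=13.0 gives 150 − 24.7×13.0 = -171.1 → no gain ✓.
Mid-ability (own payoff 74 − 19.0×1.0 = 55): to s=0 gives 45 → no gain ✓; to s=13.0 gives 150 − 19.0×13.0 = -97 → no gain ✓.
3 of the 6 constraints hold; not an equilibrium.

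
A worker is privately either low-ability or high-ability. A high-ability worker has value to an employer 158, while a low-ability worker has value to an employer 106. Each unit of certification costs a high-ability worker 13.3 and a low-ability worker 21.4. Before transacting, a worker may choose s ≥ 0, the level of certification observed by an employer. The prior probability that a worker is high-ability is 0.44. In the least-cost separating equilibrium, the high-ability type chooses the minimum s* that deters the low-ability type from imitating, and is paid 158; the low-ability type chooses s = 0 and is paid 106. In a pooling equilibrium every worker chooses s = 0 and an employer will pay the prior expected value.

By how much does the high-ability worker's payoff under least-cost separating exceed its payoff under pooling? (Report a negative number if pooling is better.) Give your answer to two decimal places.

Least-cost separating signal: s* solves 106 = 158 − 21.4·s*, so s* = (158 − 106)/21.4 ≈ 2.4299.
High-ability type's separating payoff: 158 − 13.3 × s* = 158 − 13.3 × (158 − 106)/21.4 = 158 − 691.6/21.4 ≈ 125.6822.
Pooling payoff: 0.44 × 158 + 0.56 × 106 = 128.88.
Difference: 125.6822 − 128.88 = -3.1978, i.e. -3.20 to two decimal places.
The high-ability type would prefer the pooling outcome.

-3.20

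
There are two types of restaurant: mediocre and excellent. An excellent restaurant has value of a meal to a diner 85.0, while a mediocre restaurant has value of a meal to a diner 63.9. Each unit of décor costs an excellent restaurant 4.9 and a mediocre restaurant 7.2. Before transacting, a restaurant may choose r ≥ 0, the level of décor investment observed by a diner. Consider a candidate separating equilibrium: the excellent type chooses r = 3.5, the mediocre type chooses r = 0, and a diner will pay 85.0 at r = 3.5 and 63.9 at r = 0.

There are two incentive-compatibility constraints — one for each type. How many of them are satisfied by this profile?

Mediocre type: stay at 0 → 63.9; mimic → 85.0 − 7.2 × 3.5 = 59.8. IC holds (63.9 ≥ 59.8).
Excellent type: signal → 85.0 − 4.9 × 3.5 = 67.85; deviate to 0 → 63.9. IC holds (67.85 ≥ 63.9).
2 of 2 constraints hold, so this is a separating equilibrium.

2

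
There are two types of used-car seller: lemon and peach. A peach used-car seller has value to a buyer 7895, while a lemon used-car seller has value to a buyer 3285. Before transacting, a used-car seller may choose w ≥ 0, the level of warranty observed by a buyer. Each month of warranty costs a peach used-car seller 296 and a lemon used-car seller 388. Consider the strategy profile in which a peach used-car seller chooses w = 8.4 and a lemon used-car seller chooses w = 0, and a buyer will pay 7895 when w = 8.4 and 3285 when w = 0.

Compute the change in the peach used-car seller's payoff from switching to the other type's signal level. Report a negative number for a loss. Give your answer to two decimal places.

Playing w = 8.4 the peach used-car seller receives 7895 − 296 × 8.4 = 5408.6.
Deviating to w = 0 yields 3285 instead.
Gain from deviating: 3285 − 5408.6 = -2123.60.
The gain is negative, so the peach type's incentive-compatibility constraint is satisfied.

-2123.60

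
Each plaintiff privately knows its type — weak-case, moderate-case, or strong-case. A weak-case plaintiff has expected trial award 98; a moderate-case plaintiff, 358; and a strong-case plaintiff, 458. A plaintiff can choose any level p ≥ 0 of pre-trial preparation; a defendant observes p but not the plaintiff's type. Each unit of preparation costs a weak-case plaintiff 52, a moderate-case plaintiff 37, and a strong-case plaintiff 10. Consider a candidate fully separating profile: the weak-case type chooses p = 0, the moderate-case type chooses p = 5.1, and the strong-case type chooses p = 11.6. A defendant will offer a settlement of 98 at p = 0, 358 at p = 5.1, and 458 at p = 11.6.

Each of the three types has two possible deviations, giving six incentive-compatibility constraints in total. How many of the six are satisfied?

6

Strong-case (own payoff 458 − 10×11.6 = 342): to p=0 gives 98 → no gain ✓; to p=5.1 gives 358 − 10×5.1 = 307 → no gain ✓.
Weak-case (own payoff 98): to p=5.1 gives 358 − 52×5.1 = 92.8 → no gain ✓; to p=11.6 gives 458 − 52×11.6 = -145.2 → no gain ✓.
Moderate-case (own payoff 358 − 37×5.1 = 169.3): to p=0 gives 98 → no gain ✓; to p=11.6 gives 458 − 37×11.6 = 28.8 → no gain ✓.
6 of the 6 constraints hold; this profile is a separating equilibrium.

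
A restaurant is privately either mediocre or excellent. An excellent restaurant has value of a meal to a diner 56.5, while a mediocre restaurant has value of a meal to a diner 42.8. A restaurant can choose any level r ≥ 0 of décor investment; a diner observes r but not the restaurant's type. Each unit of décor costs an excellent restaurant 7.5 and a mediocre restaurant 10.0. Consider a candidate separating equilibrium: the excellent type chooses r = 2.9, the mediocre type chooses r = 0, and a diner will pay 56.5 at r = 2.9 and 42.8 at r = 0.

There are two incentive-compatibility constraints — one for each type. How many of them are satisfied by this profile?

1

Mediocre type: stay at 0 → 42.8; mimic → 56.5 − 10.0 × 2.9 = 27.5. IC holds (42.8 ≥ 27.5).
Excellent type: signal → 56.5 − 7.5 × 2.9 = 34.75; deviate to 0 → 42.8. IC fails (34.75 < 42.8).
1 of 2 constraints hold, so this profile is not an equilibrium.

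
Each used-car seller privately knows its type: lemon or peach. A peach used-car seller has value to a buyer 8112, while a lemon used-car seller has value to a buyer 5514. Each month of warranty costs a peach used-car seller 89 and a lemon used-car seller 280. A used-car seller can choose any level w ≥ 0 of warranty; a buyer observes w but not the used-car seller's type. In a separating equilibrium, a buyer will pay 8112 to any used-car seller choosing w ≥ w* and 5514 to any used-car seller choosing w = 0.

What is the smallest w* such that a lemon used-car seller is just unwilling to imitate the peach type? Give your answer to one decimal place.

A lemon used-car seller choosing w = 0 receives 5514.
Imitating at w* instead would pay 8112 at cost 280·w*, netting 8112 − 280·w*.
Indifference: 5514 = 8112 − 280·w*, so w* = (8112 − 5514) / 280 ≈ 9.3.
At w* the lemon type's incentive constraint just binds; the peach type strictly prefers w* since its per-unit cost is lower.

9.3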